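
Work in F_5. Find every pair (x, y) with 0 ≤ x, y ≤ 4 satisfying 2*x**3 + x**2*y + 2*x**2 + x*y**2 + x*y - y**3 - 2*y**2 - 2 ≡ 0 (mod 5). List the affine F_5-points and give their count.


Affine F_5-points: {(0, 1), (1, 4), (3, 0), (3, 2), (3, 4)}; count = 5.

For each of the 25 pairs (x, y) ∈ F_5², evaluate f(x, y) mod 5. Record the zeros.
  x = 0: [0↦3, 1↦0, 2↦2, 3↦3, 4↦2]  zeros at y ∈ {1}
  x = 1: [0↦2, 1↦2, 2↦4, 3↦2, 4↦0]  zeros at y ∈ {4}
  x = 2: [0↦2, 1↦2, 2↦1, 3↦3, 4↦2]  zeros at y ∈ ∅
  x = 3: [0↦0, 1↦2, 2↦0, 3↦3, 4↦0]  zeros at y ∈ {0, 2, 4}
  x = 4: [0↦3, 1↦4, 2↦3, 3↦4, 4↦1]  zeros at y ∈ ∅
Collecting zeros: affine points = {(0, 1), (1, 4), (3, 0), (3, 2), (3, 4)}.
Total count |C(F_5)_aff| = 5.


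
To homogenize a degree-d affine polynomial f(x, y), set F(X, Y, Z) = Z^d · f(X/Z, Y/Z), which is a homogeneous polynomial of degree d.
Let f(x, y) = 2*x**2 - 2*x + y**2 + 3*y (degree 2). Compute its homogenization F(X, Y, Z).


F(X, Y, Z) = 2*X**2 - 2*X*Z + Y**2 + 3*Y*Z

deg(f) = 2.
Substitute x = X/Z, y = Y/Z into f, then multiply by Z^2.
  monomial 2·x^2·y^0 ↦ 2·X^2·Y^0·Z^0.
  monomial -2·x^1·y^0 ↦ -2·X^1·Y^0·Z^1.
  monomial 1·x^0·y^2 ↦ 1·X^0·Y^2·Z^0.
  monomial 3·x^0·y^1 ↦ 3·X^0·Y^1·Z^1.
Collecting: F(X, Y, Z) = 2*X**2 - 2*X*Z + Y**2 + 3*Y*Z.


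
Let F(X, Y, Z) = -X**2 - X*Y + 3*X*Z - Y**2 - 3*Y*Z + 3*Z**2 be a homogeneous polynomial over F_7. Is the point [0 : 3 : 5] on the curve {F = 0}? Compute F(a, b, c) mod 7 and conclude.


F(0,3,5) ≡ 0 (mod 7); P is on the curve.

Evaluate F(0, 3, 5) term-by-term (mod 7).
  -X**2 ↦ -1·0·1·1 = 0
  -X*Y ↦ -1·0·3·1 = 0
  3*X*Z ↦ 3·0·1·5 = 0
  -Y**2 ↦ -1·1·9·1 = -9
  -3*Y*Z ↦ -3·1·3·5 = -45
  3*Z**2 ↦ 3·1·1·25 = 75
Sum: F(0, 3, 5) = (0) + (0) + (0) + (-9) + (-45) + (75) = 21.
Reducing mod 7: 21 ≡ 0 (mod 7).
Since F(a, b, c) ≡ 0 (mod 7), P lies on the curve.


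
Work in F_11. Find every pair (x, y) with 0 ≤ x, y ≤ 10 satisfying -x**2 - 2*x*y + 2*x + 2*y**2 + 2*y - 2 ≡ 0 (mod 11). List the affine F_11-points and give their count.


Affine F_11-points: {(0, 3), (0, 7), (2, 4), (2, 8), (3, 4), (3, 9), (6, 8), (7, 3), (10, 2), (10, 7)}; count = 10.

For each of the 121 pairs (x, y) ∈ F_11², evaluate f(x, y) mod 11. Record the zeros.
  x = 0: [0↦9, 1↦2, 2↦10, 3↦0, 4↦5, 5↦3, 6↦5, 7↦0, 8↦10, 9↦2, 10↦9]  zeros at y ∈ {3, 7}
  x = 1: [0↦10, 1↦1, 2↦7, 3↦6, 4↦9, 5↦5, 6↦5, 7↦9, 8↦6, 9↦7, 10↦1]  zeros at y ∈ ∅
  x = 2: [0↦9, 1↦9, 2↦2, 3↦10, 4↦0, 5↦5, 6↦3, 7↦5, 8↦0, 9↦10, 10↦2]  zeros at y ∈ {4, 8}
  x = 3: [0↦6, 1↦4, 2↦6, 3↦1, 4↦0, 5↦3, 6↦10, 7↦10, 8↦3, 9↦0, 10↦1]  zeros at y ∈ {4, 9}
  x = 4: [0↦1, 1↦8, 2↦8, 3↦1, 4↦9, 5↦10, 6↦4, 7↦2, 8↦4, 9↦10, 10↦9]  zeros at y ∈ ∅
  x = 5: [0↦5, 1↦10, 2↦8, 3↦10, 4↦5, 5↦4, 6↦7, 7↦3, 8↦3, 9↦7, 10↦4]  zeros at y ∈ ∅
  x = 6: [0↦7, 1↦10, 2↦6, 3↦6, 4↦10, 5↦7, 6↦8, 7↦2, 8↦0, 9↦2, 10↦8]  zeros at y ∈ {8}
  x = 7: [0↦7, 1↦8, 2↦2, 3↦0, 4↦2, 5↦8, 6↦7, 7↦10, 8↦6, 9↦6, 10↦10]  zeros at y ∈ {3}
  x = 8: [0↦5, 1↦4, 2↦7, 3↦3, 4↦3, 5↦7, 6↦4, 7↦5, 8↦10, 9↦8, 10↦10]  zeros at y ∈ ∅
  x = 9: [0↦1, 1↦9, 2↦10, 3↦4, 4↦2, 5↦4, 6↦10, 7↦9, 8↦1, 9↦8, 10↦8]  zeros at y ∈ ∅
  x = 10: [0↦6, 1↦1, 2↦0, 3↦3, 4↦10, 5↦10, 6↦3, 7↦0, 8↦1, 9↦6, 10↦4]  zeros at y ∈ {2, 7}
Collecting zeros: affine points = {(0, 3), (0, 7), (2, 4), (2, 8), (3, 4), (3, 9), (6, 8), (7, 3), (10, 2), (10, 7)}.
Total count |C(F_11)_aff| = 10.


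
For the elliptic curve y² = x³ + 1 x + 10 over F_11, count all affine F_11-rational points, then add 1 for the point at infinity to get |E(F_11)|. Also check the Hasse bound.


Affine points = {(1, 1), (1, 10), (2, 3), (2, 8), (4, 1), (4, 10), (6, 1), (6, 10), (9, 0)}; affine count = 9; |E(F_11)| = 10.

Discriminant check: Δ ∝ 4a³ + 27b² = 4·1³ + 27·10² = 4·1 + 27·100 ≡ 9 (mod 11). Nonzero ⇒ E is nonsingular.
For each x ∈ F_11, compute rhs = x³ + 1·x + 10 mod 11, then count y ∈ F_11 with y² ≡ rhs.
  x = 0: rhs = 10, matching y values: none (0 points).
  x = 1: rhs = 1, matching y values: 1, 10 (2 points).
  x = 2: rhs = 9, matching y values: 3, 8 (2 points).
  x = 3: rhs = 7, matching y values: none (0 points).
  x = 4: rhs = 1, matching y values: 1, 10 (2 points).
  x = 5: rhs = 8, matching y values: none (0 points).
  x = 6: rhs = 1, matching y values: 1, 10 (2 points).
  x = 7: rhs = 8, matching y values: none (0 points).
  x = 8: rhs = 2, matching y values: none (0 points).
  x = 9: rhs = 0, matching y values: 0 (1 points).
  x = 10: rhs = 8, matching y values: none (0 points).
Total affine count: 9.
Full point count |E(F_11)| = 9 + 1 = 10.
Hasse bound: |10 − (11+1)| = |-2| = 2 ≤ 2√11 ≈ 6.6332 ✓.


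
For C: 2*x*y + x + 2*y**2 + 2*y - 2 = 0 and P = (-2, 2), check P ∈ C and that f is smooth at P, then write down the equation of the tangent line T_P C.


Tangent line at P: 5*x + 6*y - 2 = 0.

Step 1: f(-2, 2) = 0, so P lies on C.
Step 2: partial derivatives
  f_x(x, y) = 2*y + 1, f_y(x, y) = 2*x + 4*y + 2.
  f_x(P) = 5, f_y(P) = 6 (gradient nonzero, so P is smooth).
Step 3: tangent line at P: 5·(x − -2) + 6·(y − 2) = 0.
Expanding: 5*x + 6*y - 2 = 0.


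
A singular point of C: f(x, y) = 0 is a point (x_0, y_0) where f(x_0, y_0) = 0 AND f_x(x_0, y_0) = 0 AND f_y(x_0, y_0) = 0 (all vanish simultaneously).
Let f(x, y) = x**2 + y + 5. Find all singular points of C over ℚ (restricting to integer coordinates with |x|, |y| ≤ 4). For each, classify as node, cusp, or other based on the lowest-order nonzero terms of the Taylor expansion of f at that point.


No singular points in the scanned grid; C is smooth there.

Compute partial derivatives:
  f_x = 2*x.
  f_y = 1.
f_y = 1 is a nonzero constant, so f_y never vanishes: no point (x, y) can satisfy f = f_x = f_y = 0. In particular no (x, y) ∈ {−4, ..., 4}² is singular; the curve is smooth.


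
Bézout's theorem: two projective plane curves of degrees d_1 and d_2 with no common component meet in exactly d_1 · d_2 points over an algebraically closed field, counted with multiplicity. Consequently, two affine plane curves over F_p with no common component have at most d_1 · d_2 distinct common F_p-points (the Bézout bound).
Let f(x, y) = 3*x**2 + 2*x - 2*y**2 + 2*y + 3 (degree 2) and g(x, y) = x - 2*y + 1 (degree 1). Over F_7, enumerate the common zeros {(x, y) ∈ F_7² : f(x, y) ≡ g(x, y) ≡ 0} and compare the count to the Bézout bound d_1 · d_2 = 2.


Common zeros: {(0, 4), (2, 5)}; count = 2; Bézout bound = 2.

deg(f) = 2, deg(g) = 1, so Bézout bound = 2.
Scan x ∈ F_7. For each x, list the y ∈ F_7 with f(x, y) ≡ 0 and those with g(x, y) ≡ 0 (mod 7); the common zeros in that column are the intersection.
  x = 0: f ≡ 0 at y ∈ {4}; g ≡ 0 at y ∈ {4}; common: {4}.
  x = 1: f ≡ 0 at y ∈ ∅; g ≡ 0 at y ∈ {1}; common: ∅.
  x = 2: f ≡ 0 at y ∈ {3, 5}; g ≡ 0 at y ∈ {5}; common: {5}.
  x = 3: f ≡ 0 at y ∈ ∅; g ≡ 0 at y ∈ {2}; common: ∅.
  x = 4: f ≡ 0 at y ∈ {4}; g ≡ 0 at y ∈ {6}; common: ∅.
  x = 5: f ≡ 0 at y ∈ {2, 6}; g ≡ 0 at y ∈ {3}; common: ∅.
  x = 6: f ≡ 0 at y ∈ {2, 6}; g ≡ 0 at y ∈ {0}; common: ∅.
Collecting: common zeros = {(0, 4), (2, 5)}, so the count is 2.
Comparison with the Bézout bound: 2 ≤ 2 = deg(f)·deg(g), as expected for curves with no common component (the bound is attained).


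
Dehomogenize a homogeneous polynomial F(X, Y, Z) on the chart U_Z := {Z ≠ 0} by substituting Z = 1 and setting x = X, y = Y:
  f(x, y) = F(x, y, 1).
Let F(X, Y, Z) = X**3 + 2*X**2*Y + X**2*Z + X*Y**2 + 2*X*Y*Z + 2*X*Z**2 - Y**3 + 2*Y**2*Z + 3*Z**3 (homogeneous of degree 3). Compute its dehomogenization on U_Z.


f(x, y) = x**3 + 2*x**2*y + x**2 + x*y**2 + 2*x*y + 2*x - y**3 + 2*y**2 + 3

On U_Z we set Z = 1. Each monomial c·X^i·Y^j·Z^k in F becomes c·x^i·y^j·1^k = c·x^i·y^j.
Substituting Z = 1: F(X, Y, 1) = x**3 + 2*x**2*y + x**2 + x*y**2 + 2*x*y + 2*x - y**3 + 2*y**2 + 3.
Note: deg(f) ≤ deg(F) = 3; strict inequality happens when F is divisible by Z (lost terms).


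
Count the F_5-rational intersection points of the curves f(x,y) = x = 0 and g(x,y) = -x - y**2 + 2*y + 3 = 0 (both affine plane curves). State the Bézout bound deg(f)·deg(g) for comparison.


Common zeros: {(0, 3), (0, 4)}; count = 2; Bézout bound = 2.

deg(f) = 1, deg(g) = 2, so Bézout bound = 2.
Scan x ∈ F_5. For each x, list the y ∈ F_5 with f(x, y) ≡ 0 and those with g(x, y) ≡ 0 (mod 5); the common zeros in that column are the intersection.
  x = 0: f ≡ 0 at y ∈ {0, 1, 2, 3, 4}; g ≡ 0 at y ∈ {3, 4}; common: {3, 4}.
  x = 1: f ≡ 0 at y ∈ ∅; g ≡ 0 at y ∈ ∅; common: ∅.
  x = 2: f ≡ 0 at y ∈ ∅; g ≡ 0 at y ∈ ∅; common: ∅.
  x = 3: f ≡ 0 at y ∈ ∅; g ≡ 0 at y ∈ {0, 2}; common: ∅.
  x = 4: f ≡ 0 at y ∈ ∅; g ≡ 0 at y ∈ {1}; common: ∅.
Collecting: common zeros = {(0, 3), (0, 4)}, so the count is 2.
Comparison with the Bézout bound: 2 ≤ 2 = deg(f)·deg(g), as expected for curves with no common component (the bound is attained).


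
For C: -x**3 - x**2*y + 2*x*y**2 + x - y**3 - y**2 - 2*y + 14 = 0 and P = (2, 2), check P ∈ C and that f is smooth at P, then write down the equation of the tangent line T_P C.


Tangent line at P: -11*x - 6*y + 34 = 0.

Step 1: f(2, 2) = 0, so P lies on C.
Step 2: partial derivatives
  f_x(x, y) = -3*x**2 - 2*x*y + 2*y**2 + 1, f_y(x, y) = -x**2 + 4*x*y - 3*y**2 - 2*y - 2.
  f_x(P) = -11, f_y(P) = -6 (gradient nonzero, so P is smooth).
Step 3: tangent line at P: -11·(x − 2) + -6·(y − 2) = 0.
Expanding: -11*x - 6*y + 34 = 0.


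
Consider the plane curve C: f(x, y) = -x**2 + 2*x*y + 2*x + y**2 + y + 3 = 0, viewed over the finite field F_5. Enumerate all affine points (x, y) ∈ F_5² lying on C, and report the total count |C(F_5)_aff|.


Affine F_5-points: {(0, 1), (0, 3), (3, 0), (3, 3), (4, 0), (4, 1)}; count = 6.

For each of the 25 pairs (x, y) ∈ F_5², evaluate f(x, y) mod 5. Record the zeros.
  x = 0: [0↦3, 1↦0, 2↦4, 3↦0, 4↦3]  zeros at y ∈ {1, 3}
  x = 1: [0↦4, 1↦3, 2↦4, 3↦2, 4↦2]  zeros at y ∈ ∅
  x = 2: [0↦3, 1↦4, 2↦2, 3↦2, 4↦4]  zeros at y ∈ ∅
  x = 3: [0↦0, 1↦3, 2↦3, 3↦0, 4↦4]  zeros at y ∈ {0, 3}
  x = 4: [0↦0, 1↦0, 2↦2, 3↦1, 4↦2]  zeros at y ∈ {0, 1}
Collecting zeros: affine points = {(0, 1), (0, 3), (3, 0), (3, 3), (4, 0), (4, 1)}.
Total count |C(F_5)_aff| = 6.


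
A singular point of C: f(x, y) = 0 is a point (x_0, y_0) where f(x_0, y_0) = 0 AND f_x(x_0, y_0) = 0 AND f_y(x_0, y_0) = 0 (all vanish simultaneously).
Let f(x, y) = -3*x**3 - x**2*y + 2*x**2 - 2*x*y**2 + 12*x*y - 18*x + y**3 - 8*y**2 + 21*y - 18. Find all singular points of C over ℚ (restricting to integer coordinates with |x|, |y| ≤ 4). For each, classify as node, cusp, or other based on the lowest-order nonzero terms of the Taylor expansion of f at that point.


Singular points: {(0, 3)}; classification: node.

Compute partial derivatives:
  f_x = -9*x**2 - 2*x*y + 4*x - 2*y**2 + 12*y - 18.
  f_y = -x**2 - 4*x*y + 12*x + 3*y**2 - 16*y + 21.
Scan x_0 ∈ {−4, ..., 4}. For each x_0, f_y(x_0, y) is a polynomial in y; find its integer roots y ∈ {−4, ..., 4}, then test f_x and f at those candidates.
  x = -4: f_y(-4, y) = 3*y**2 - 43; no integer root y with |y| ≤ 4.
  x = -3: f_y(-3, y) = 3*y**2 - 4*y - 24; no integer root y with |y| ≤ 4.
  x = -2: f_y(-2, y) = 3*y**2 - 8*y - 7; no integer root y with |y| ≤ 4.
  x = -1: f_y(-1, y) = 3*y**2 - 12*y + 8; no integer root y with |y| ≤ 4.
  x = 0: f_y(0, y) = 3*y**2 - 16*y + 21; vanishes at y ∈ {3}. (0, 3): f_x = 0, f = 0 — SINGULAR.
  x = 1: f_y(1, y) = 3*y**2 - 20*y + 32; vanishes at y ∈ {4}. (1, 4): f_x = -15 ≠ 0.
  x = 2: f_y(2, y) = 3*y**2 - 24*y + 41; no integer root y with |y| ≤ 4.
  x = 3: f_y(3, y) = 3*y**2 - 28*y + 48; no integer root y with |y| ≤ 4.
  x = 4: f_y(4, y) = 3*y**2 - 32*y + 53; no integer root y with |y| ≤ 4.
Only singular point on the grid: (0, 3).
Classify: substitute x = 0 + u, y = 3 + v and expand: f = -3*u**3 - u**2*v - u**2 - 2*u*v**2 + v**3 + v**2.
No constant or linear terms (consistent with a singular point). Quadratic part: -u**2 + v**2. Cubic part: -3*u**3 - u**2*v - 2*u*v**2 + v**3.
The quadratic part v**2 - u**2 = (v − u)(v + u) splits into two distinct linear factors, so there are two distinct tangent lines y − 3 = ±(x − 0) — this is a node (ordinary double point).
Classification: node.


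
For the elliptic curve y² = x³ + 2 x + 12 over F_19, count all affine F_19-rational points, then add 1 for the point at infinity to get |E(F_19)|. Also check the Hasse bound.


Affine points = {(2, 9), (2, 10), (3, 8), (3, 11), (10, 5), (10, 14), (11, 4), (11, 15), (12, 4), (12, 15), (15, 4), (15, 15), (16, 6), (16, 13), (17, 0), (18, 3), (18, 16)}; affine count = 17; |E(F_19)| = 18.

Discriminant check: Δ ∝ 4a³ + 27b² = 4·2³ + 27·12² = 4·8 + 27·144 ≡ 6 (mod 19). Nonzero ⇒ E is nonsingular.
For each x ∈ F_19, compute rhs = x³ + 2·x + 12 mod 19, then count y ∈ F_19 with y² ≡ rhs.
  x = 0: rhs = 12, matching y values: none (0 points).
  x = 1: rhs = 15, matching y values: none (0 points).
  x = 2: rhs = 5, matching y values: 9, 10 (2 points).
  x = 3: rhs = 7, matching y values: 8, 11 (2 points).
  x = 4: rhs = 8, matching y values: none (0 points).
  x = 5: rhs = 14, matching y values: none (0 points).
  x = 6: rhs = 12, matching y values: none (0 points).
  x = 7: rhs = 8, matching y values: none (0 points).
  x = 8: rhs = 8, matching y values: none (0 points).
  x = 9: rhs = 18, matching y values: none (0 points).
  x = 10: rhs = 6, matching y values: 5, 14 (2 points).
  x = 11: rhs = 16, matching y values: 4, 15 (2 points).
  x = 12: rhs = 16, matching y values: 4, 15 (2 points).
  x = 13: rhs = 12, matching y values: none (0 points).
  x = 14: rhs = 10, matching y values: none (0 points).
  x = 15: rhs = 16, matching y values: 4, 15 (2 points).
  x = 16: rhs = 17, matching y values: 6, 13 (2 points).
  x = 17: rhs = 0, matching y values: 0 (1 points).
  x = 18: rhs = 9, matching y values: 3, 16 (2 points).
Total affine count: 17.
Full point count |E(F_19)| = 17 + 1 = 18.
Hasse bound: |18 − (19+1)| = |-2| = 2 ≤ 2√19 ≈ 8.7178 ✓.


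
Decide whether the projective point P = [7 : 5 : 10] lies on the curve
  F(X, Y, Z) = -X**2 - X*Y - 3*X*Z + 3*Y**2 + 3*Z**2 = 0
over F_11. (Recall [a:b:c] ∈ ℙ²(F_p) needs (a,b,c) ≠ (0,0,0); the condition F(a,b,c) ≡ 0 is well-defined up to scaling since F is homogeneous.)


F(7,5,10) ≡ 4 (mod 11); P is NOT on the curve.

Evaluate F(7, 5, 10) term-by-term (mod 11).
  -X**2 ↦ -1·49·1·1 = -49
  -X*Y ↦ -1·7·5·1 = -35
  -3*X*Z ↦ -3·7·1·10 = -210
  3*Y**2 ↦ 3·1·25·1 = 75
  3*Z**2 ↦ 3·1·1·100 = 300
Sum: F(7, 5, 10) = (-49) + (-35) + (-210) + (75) + (300) = 81.
Reducing mod 11: 81 ≡ 4 (mod 11).
Since F(a, b, c) ≡ 4 ≠ 0 (mod 11), P does NOT lie on the curve.


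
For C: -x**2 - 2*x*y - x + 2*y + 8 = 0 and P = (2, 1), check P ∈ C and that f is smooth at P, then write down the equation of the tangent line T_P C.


Tangent line at P: -7*x - 2*y + 16 = 0.

Step 1: f(2, 1) = 0, so P lies on C.
Step 2: partial derivatives
  f_x(x, y) = -2*x - 2*y - 1, f_y(x, y) = 2 - 2*x.
  f_x(P) = -7, f_y(P) = -2 (gradient nonzero, so P is smooth).
Step 3: tangent line at P: -7·(x − 2) + -2·(y − 1) = 0.
Expanding: -7*x - 2*y + 16 = 0.


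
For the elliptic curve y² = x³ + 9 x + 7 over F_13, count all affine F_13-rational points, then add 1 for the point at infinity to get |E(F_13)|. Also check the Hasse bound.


Affine points = {(1, 2), (1, 11), (3, 3), (3, 10), (4, 4), (4, 9), (6, 2), (6, 11), (7, 6), (7, 7), (12, 6), (12, 7)}; affine count = 12; |E(F_13)| = 13.

Discriminant check: Δ ∝ 4a³ + 27b² = 4·9³ + 27·7² = 4·729 + 27·49 ≡ 1 (mod 13). Nonzero ⇒ E is nonsingular.
For each x ∈ F_13, compute rhs = x³ + 9·x + 7 mod 13, then count y ∈ F_13 with y² ≡ rhs.
  x = 0: rhs = 7, matching y values: none (0 points).
  x = 1: rhs = 4, matching y values: 2, 11 (2 points).
  x = 2: rhs = 7, matching y values: none (0 points).
  x = 3: rhs = 9, matching y values: 3, 10 (2 points).
  x = 4: rhs = 3, matching y values: 4, 9 (2 points).
  x = 5: rhs = 8, matching y values: none (0 points).
  x = 6: rhs = 4, matching y values: 2, 11 (2 points).
  x = 7: rhs = 10, matching y values: 6, 7 (2 points).
  x = 8: rhs = 6, matching y values: none (0 points).
  x = 9: rhs = 11, matching y values: none (0 points).
  x = 10: rhs = 5, matching y values: none (0 points).
  x = 11: rhs = 7, matching y values: none (0 points).
  x = 12: rhs = 10, matching y values: 6, 7 (2 points).
Total affine count: 12.
Full point count |E(F_13)| = 12 + 1 = 13.
Hasse bound: |13 − (13+1)| = |-1| = 1 ≤ 2√13 ≈ 7.2111 ✓.


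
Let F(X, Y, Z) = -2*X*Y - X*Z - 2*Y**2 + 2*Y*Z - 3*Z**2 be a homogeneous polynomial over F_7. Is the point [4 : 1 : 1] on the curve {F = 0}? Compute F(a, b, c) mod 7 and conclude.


F(4,1,1) ≡ 6 (mod 7); P is NOT on the curve.

Evaluate F(4, 1, 1) term-by-term (mod 7).
  -2*X*Y ↦ -2·4·1·1 = -8
  -X*Z ↦ -1·4·1·1 = -4
  -2*Y**2 ↦ -2·1·1·1 = -2
  2*Y*Z ↦ 2·1·1·1 = 2
  -3*Z**2 ↦ -3·1·1·1 = -3
Sum: F(4, 1, 1) = (-8) + (-4) + (-2) + (2) + (-3) = -15.
Reducing mod 7: -15 ≡ 6 (mod 7).
Since F(a, b, c) ≡ 6 ≠ 0 (mod 7), P does NOT lie on the curve.


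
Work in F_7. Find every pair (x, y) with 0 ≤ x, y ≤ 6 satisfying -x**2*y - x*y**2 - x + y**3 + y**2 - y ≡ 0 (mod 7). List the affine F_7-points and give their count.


Affine F_7-points: {(0, 0), (1, 6), (2, 1), (3, 1), (4, 2), (4, 4)}; count = 6.

For each of the 49 pairs (x, y) ∈ F_7², evaluate f(x, y) mod 7. Record the zeros.
  x = 0: [0↦0, 1↦1, 2↦3, 3↦5, 4↦6, 5↦5, 6↦1]  zeros at y ∈ {0}
  x = 1: [0↦6, 1↦5, 2↦3, 3↦6, 4↦6, 5↦2, 6↦0]  zeros at y ∈ {6}
  x = 2: [0↦5, 1↦0, 2↦6, 3↦1, 4↦5, 5↦3, 6↦1]  zeros at y ∈ {1}
  x = 3: [0↦4, 1↦0, 2↦5, 3↦4, 4↦3, 5↦1, 6↦4]  zeros at y ∈ {1}
  x = 4: [0↦3, 1↦5, 2↦0, 3↦1, 4↦0, 5↦3, 6↦2]  zeros at y ∈ {2, 4}
  x = 5: [0↦2, 1↦1, 2↦5, 3↦6, 4↦3, 5↦2, 6↦2]  zeros at y ∈ ∅
  x = 6: [0↦1, 1↦2, 2↦6, 3↦5, 4↦5, 5↦5, 6↦4]  zeros at y ∈ ∅
Collecting zeros: affine points = {(0, 0), (1, 6), (2, 1), (3, 1), (4, 2), (4, 4)}.
Total count |C(F_7)_aff| = 6.


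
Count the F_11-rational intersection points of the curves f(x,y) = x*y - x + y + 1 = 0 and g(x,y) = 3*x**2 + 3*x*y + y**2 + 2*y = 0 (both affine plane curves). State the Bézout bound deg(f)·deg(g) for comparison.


Common zeros: {(4, 5), (5, 8), (6, 7)}; count = 3; Bézout bound = 4.

deg(f) = 2, deg(g) = 2, so Bézout bound = 4.
Scan x ∈ F_11. For each x, list the y ∈ F_11 with f(x, y) ≡ 0 and those with g(x, y) ≡ 0 (mod 11); the common zeros in that column are the intersection.
  x = 0: f ≡ 0 at y ∈ {10}; g ≡ 0 at y ∈ {0, 9}; common: ∅.
  x = 1: f ≡ 0 at y ∈ {0}; g ≡ 0 at y ∈ ∅; common: ∅.
  x = 2: f ≡ 0 at y ∈ {4}; g ≡ 0 at y ∈ {5, 9}; common: ∅.
  x = 3: f ≡ 0 at y ∈ {6}; g ≡ 0 at y ∈ ∅; common: ∅.
  x = 4: f ≡ 0 at y ∈ {5}; g ≡ 0 at y ∈ {3, 5}; common: {5}.
  x = 5: f ≡ 0 at y ∈ {8}; g ≡ 0 at y ∈ {8}; common: {8}.
  x = 6: f ≡ 0 at y ∈ {7}; g ≡ 0 at y ∈ {6, 7}; common: {7}.
  x = 7: f ≡ 0 at y ∈ {9}; g ≡ 0 at y ∈ ∅; common: ∅.
  x = 8: f ≡ 0 at y ∈ {2}; g ≡ 0 at y ∈ ∅; common: ∅.
  x = 9: f ≡ 0 at y ∈ {3}; g ≡ 0 at y ∈ {7, 8}; common: ∅.
  x = 10: f ≡ 0 at y ∈ ∅; g ≡ 0 at y ∈ {6}; common: ∅.
Collecting: common zeros = {(4, 5), (5, 8), (6, 7)}, so the count is 3.
Comparison with the Bézout bound: 3 ≤ 4 = deg(f)·deg(g), as expected for curves with no common component (the affine F_11-count falls short of the bound because intersections may lie at infinity, over extension fields, or carry multiplicity).


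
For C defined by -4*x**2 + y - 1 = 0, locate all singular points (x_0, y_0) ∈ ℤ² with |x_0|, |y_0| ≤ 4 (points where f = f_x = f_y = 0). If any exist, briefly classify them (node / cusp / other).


No singular points in the scanned grid; C is smooth there.

Compute partial derivatives:
  f_x = -8*x.
  f_y = 1.
f_y = 1 is a nonzero constant, so f_y never vanishes: no point (x, y) can satisfy f = f_x = f_y = 0. In particular no (x, y) ∈ {−4, ..., 4}² is singular; the curve is smooth.


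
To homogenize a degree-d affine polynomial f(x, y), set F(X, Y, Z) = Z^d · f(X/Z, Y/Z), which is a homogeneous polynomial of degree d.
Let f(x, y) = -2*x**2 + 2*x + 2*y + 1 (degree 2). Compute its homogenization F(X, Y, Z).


F(X, Y, Z) = -2*X**2 + 2*X*Z + 2*Y*Z + Z**2

deg(f) = 2.
Substitute x = X/Z, y = Y/Z into f, then multiply by Z^2.
  monomial -2·x^2·y^0 ↦ -2·X^2·Y^0·Z^0.
  monomial 2·x^1·y^0 ↦ 2·X^1·Y^0·Z^1.
  monomial 2·x^0·y^1 ↦ 2·X^0·Y^1·Z^1.
  monomial 1·x^0·y^0 ↦ 1·X^0·Y^0·Z^2.
Collecting: F(X, Y, Z) = -2*X**2 + 2*X*Z + 2*Y*Z + Z**2.


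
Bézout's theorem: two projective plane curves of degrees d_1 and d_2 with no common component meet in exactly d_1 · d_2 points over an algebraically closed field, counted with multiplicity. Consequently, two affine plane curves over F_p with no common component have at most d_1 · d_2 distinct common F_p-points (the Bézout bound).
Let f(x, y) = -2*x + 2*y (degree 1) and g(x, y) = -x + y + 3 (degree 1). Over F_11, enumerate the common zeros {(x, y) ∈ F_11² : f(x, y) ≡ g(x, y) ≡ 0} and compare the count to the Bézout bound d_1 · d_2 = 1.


Common zeros: ∅; count = 0; Bézout bound = 1.

deg(f) = 1, deg(g) = 1, so Bézout bound = 1.
Scan x ∈ F_11. For each x, list the y ∈ F_11 with f(x, y) ≡ 0 and those with g(x, y) ≡ 0 (mod 11); the common zeros in that column are the intersection.
  x = 0: f ≡ 0 at y ∈ {0}; g ≡ 0 at y ∈ {8}; common: ∅.
  x = 1: f ≡ 0 at y ∈ {1}; g ≡ 0 at y ∈ {9}; common: ∅.
  x = 2: f ≡ 0 at y ∈ {2}; g ≡ 0 at y ∈ {10}; common: ∅.
  x = 3: f ≡ 0 at y ∈ {3}; g ≡ 0 at y ∈ {0}; common: ∅.
  x = 4: f ≡ 0 at y ∈ {4}; g ≡ 0 at y ∈ {1}; common: ∅.
  x = 5: f ≡ 0 at y ∈ {5}; g ≡ 0 at y ∈ {2}; common: ∅.
  x = 6: f ≡ 0 at y ∈ {6}; g ≡ 0 at y ∈ {3}; common: ∅.
  x = 7: f ≡ 0 at y ∈ {7}; g ≡ 0 at y ∈ {4}; common: ∅.
  x = 8: f ≡ 0 at y ∈ {8}; g ≡ 0 at y ∈ {5}; common: ∅.
  x = 9: f ≡ 0 at y ∈ {9}; g ≡ 0 at y ∈ {6}; common: ∅.
  x = 10: f ≡ 0 at y ∈ {10}; g ≡ 0 at y ∈ {7}; common: ∅.
Collecting: common zeros = ∅, so the count is 0.
Comparison with the Bézout bound: 0 ≤ 1 = deg(f)·deg(g), as expected for curves with no common component (the affine F_11-count falls short of the bound because intersections may lie at infinity, over extension fields, or carry multiplicity).


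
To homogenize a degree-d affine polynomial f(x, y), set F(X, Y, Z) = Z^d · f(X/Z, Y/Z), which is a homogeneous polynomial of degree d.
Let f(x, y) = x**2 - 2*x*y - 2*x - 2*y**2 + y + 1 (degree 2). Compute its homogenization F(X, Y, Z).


F(X, Y, Z) = X**2 - 2*X*Y - 2*X*Z - 2*Y**2 + Y*Z + Z**2

deg(f) = 2.
Substitute x = X/Z, y = Y/Z into f, then multiply by Z^2.
  monomial 1·x^2·y^0 ↦ 1·X^2·Y^0·Z^0.
  monomial -2·x^1·y^1 ↦ -2·X^1·Y^1·Z^0.
  monomial -2·x^1·y^0 ↦ -2·X^1·Y^0·Z^1.
  monomial -2·x^0·y^2 ↦ -2·X^0·Y^2·Z^0.
  monomial 1·x^0·y^1 ↦ 1·X^0·Y^1·Z^1.
  monomial 1·x^0·y^0 ↦ 1·X^0·Y^0·Z^2.
Collecting: F(X, Y, Z) = X**2 - 2*X*Y - 2*X*Z - 2*Y**2 + Y*Z + Z**2.


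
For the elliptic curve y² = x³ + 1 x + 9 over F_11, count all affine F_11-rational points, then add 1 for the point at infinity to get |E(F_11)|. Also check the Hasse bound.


Affine points = {(0, 3), (0, 8), (1, 0), (4, 0), (6, 0), (8, 1), (8, 10)}; affine count = 7; |E(F_11)| = 8.

Discriminant check: Δ ∝ 4a³ + 27b² = 4·1³ + 27·9² = 4·1 + 27·81 ≡ 2 (mod 11). Nonzero ⇒ E is nonsingular.
For each x ∈ F_11, compute rhs = x³ + 1·x + 9 mod 11, then count y ∈ F_11 with y² ≡ rhs.
  x = 0: rhs = 9, matching y values: 3, 8 (2 points).
  x = 1: rhs = 0, matching y values: 0 (1 points).
  x = 2: rhs = 8, matching y values: none (0 points).
  x = 3: rhs = 6, matching y values: none (0 points).
  x = 4: rhs = 0, matching y values: 0 (1 points).
  x = 5: rhs = 7, matching y values: none (0 points).
  x = 6: rhs = 0, matching y values: 0 (1 points).
  x = 7: rhs = 7, matching y values: none (0 points).
  x = 8: rhs = 1, matching y values: 1, 10 (2 points).
  x = 9: rhs = 10, matching y values: none (0 points).
  x = 10: rhs = 7, matching y values: none (0 points).
Total affine count: 7.
Full point count |E(F_11)| = 7 + 1 = 8.
Hasse bound: |8 − (11+1)| = |-4| = 4 ≤ 2√11 ≈ 6.6332 ✓.


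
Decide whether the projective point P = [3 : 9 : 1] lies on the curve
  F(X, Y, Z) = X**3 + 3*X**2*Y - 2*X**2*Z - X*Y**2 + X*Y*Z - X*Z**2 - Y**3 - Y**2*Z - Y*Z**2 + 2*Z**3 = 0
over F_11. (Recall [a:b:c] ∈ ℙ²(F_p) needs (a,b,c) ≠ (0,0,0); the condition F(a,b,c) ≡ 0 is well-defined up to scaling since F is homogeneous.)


F(3,9,1) ≡ 8 (mod 11); P is NOT on the curve.

Evaluate F(3, 9, 1) term-by-term (mod 11).
  X**3 ↦ 1·27·1·1 = 27
  3*X**2*Y ↦ 3·9·9·1 = 243
  -2*X**2*Z ↦ -2·9·1·1 = -18
  -X*Y**2 ↦ -1·3·81·1 = -243
  X*Y*Z ↦ 1·3·9·1 = 27
  -X*Z**2 ↦ -1·3·1·1 = -3
  -Y**3 ↦ -1·1·729·1 = -729
  -Y**2*Z ↦ -1·1·81·1 = -81
  -Y*Z**2 ↦ -1·1·9·1 = -9
  2*Z**3 ↦ 2·1·1·1 = 2
Sum: F(3, 9, 1) = (27) + (243) + (-18) + (-243) + (27) + (-3) + (-729) + (-81) + (-9) + (2) = -784.
Reducing mod 11: -784 ≡ 8 (mod 11).
Since F(a, b, c) ≡ 8 ≠ 0 (mod 11), P does NOT lie on the curve.


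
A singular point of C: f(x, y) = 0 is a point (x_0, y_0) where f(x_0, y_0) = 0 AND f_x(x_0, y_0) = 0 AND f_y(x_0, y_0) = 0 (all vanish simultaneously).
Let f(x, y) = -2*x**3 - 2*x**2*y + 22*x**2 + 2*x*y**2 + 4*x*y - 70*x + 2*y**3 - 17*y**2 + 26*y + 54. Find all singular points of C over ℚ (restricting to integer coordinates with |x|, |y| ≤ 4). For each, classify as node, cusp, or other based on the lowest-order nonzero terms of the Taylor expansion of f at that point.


Singular points: {(3, 2)}; classification: cusp.

Compute partial derivatives:
  f_x = -6*x**2 - 4*x*y + 44*x + 2*y**2 + 4*y - 70.
  f_y = -2*x**2 + 4*x*y + 4*x + 6*y**2 - 34*y + 26.
Scan x_0 ∈ {−4, ..., 4}. For each x_0, f_y(x_0, y) is a polynomial in y; find its integer roots y ∈ {−4, ..., 4}, then test f_x and f at those candidates.
  x = -4: f_y(-4, y) = 6*y**2 - 50*y - 22; no integer root y with |y| ≤ 4.
  x = -3: f_y(-3, y) = 6*y**2 - 46*y - 4; no integer root y with |y| ≤ 4.
  x = -2: f_y(-2, y) = 6*y**2 - 42*y + 10; no integer root y with |y| ≤ 4.
  x = -1: f_y(-1, y) = 6*y**2 - 38*y + 20; no integer root y with |y| ≤ 4.
  x = 0: f_y(0, y) = 6*y**2 - 34*y + 26; no integer root y with |y| ≤ 4.
  x = 1: f_y(1, y) = 6*y**2 - 30*y + 28; no integer root y with |y| ≤ 4.
  x = 2: f_y(2, y) = 6*y**2 - 26*y + 26; no integer root y with |y| ≤ 4.
  x = 3: f_y(3, y) = 6*y**2 - 22*y + 20; vanishes at y ∈ {2}. (3, 2): f_x = 0, f = 0 — SINGULAR.
  x = 4: f_y(4, y) = 6*y**2 - 18*y + 10; no integer root y with |y| ≤ 4.
Only singular point on the grid: (3, 2).
Classify: substitute x = 3 + u, y = 2 + v and expand: f = -2*u**3 - 2*u**2*v + 2*u*v**2 + 2*v**3 + v**2.
No constant or linear terms (consistent with a singular point). Quadratic part: v**2. Cubic part: -2*u**3 - 2*u**2*v + 2*u*v**2 + 2*v**3.
The quadratic part v**2 is a perfect square, so there is a single (double) tangent line v = 0, i.e. y = 2. Restricting the cubic part to that line (v = 0) leaves -2*u**3 ≠ 0, so f is not divisible by v and the branch is v² ≈ 2*u**3 to lowest order — this is a cusp.
Classification: cusp.


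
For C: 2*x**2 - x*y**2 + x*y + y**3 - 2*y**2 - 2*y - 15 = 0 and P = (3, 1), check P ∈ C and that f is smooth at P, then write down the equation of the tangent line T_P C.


Tangent line at P: 12*x - 6*y - 30 = 0.

Step 1: f(3, 1) = 0, so P lies on C.
Step 2: partial derivatives
  f_x(x, y) = 4*x - y**2 + y, f_y(x, y) = -2*x*y + x + 3*y**2 - 4*y - 2.
  f_x(P) = 12, f_y(P) = -6 (gradient nonzero, so P is smooth).
Step 3: tangent line at P: 12·(x − 3) + -6·(y − 1) = 0.
Expanding: 12*x - 6*y - 30 = 0.


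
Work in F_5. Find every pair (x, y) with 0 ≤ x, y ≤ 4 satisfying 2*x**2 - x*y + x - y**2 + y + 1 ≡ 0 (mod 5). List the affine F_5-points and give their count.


Affine F_5-points: {(0, 3), (1, 2), (1, 3), (2, 2)}; count = 4.

For each of the 25 pairs (x, y) ∈ F_5², evaluate f(x, y) mod 5. Record the zeros.
  x = 0: [0↦1, 1↦1, 2↦4, 3↦0, 4↦4]  zeros at y ∈ {3}
  x = 1: [0↦4, 1↦3, 2↦0, 3↦0, 4↦3]  zeros at y ∈ {2, 3}
  x = 2: [0↦1, 1↦4, 2↦0, 3↦4, 4↦1]  zeros at y ∈ {2}
  x = 3: [0↦2, 1↦4, 2↦4, 3↦2, 4↦3]  zeros at y ∈ ∅
  x = 4: [0↦2, 1↦3, 2↦2, 3↦4, 4↦4]  zeros at y ∈ ∅
Collecting zeros: affine points = {(0, 3), (1, 2), (1, 3), (2, 2)}.
Total count |C(F_5)_aff| = 4.


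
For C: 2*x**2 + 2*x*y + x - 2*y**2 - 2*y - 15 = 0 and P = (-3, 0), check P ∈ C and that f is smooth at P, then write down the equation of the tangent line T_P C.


Tangent line at P: -11*x - 8*y - 33 = 0.

Step 1: f(-3, 0) = 0, so P lies on C.
Step 2: partial derivatives
  f_x(x, y) = 4*x + 2*y + 1, f_y(x, y) = 2*x - 4*y - 2.
  f_x(P) = -11, f_y(P) = -8 (gradient nonzero, so P is smooth).
Step 3: tangent line at P: -11·(x − -3) + -8·(y − 0) = 0.
Expanding: -11*x - 8*y - 33 = 0.


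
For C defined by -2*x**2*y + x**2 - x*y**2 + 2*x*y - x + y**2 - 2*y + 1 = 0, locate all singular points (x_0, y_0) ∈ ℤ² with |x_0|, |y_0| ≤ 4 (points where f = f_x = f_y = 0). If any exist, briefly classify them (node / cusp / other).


Singular points: {(0, 1)}; classification: node.

Compute partial derivatives:
  f_x = -4*x*y + 2*x - y**2 + 2*y - 1.
  f_y = -2*x**2 - 2*x*y + 2*x + 2*y - 2.
Scan x_0 ∈ {−4, ..., 4}. For each x_0, f_y(x_0, y) is a polynomial in y; find its integer roots y ∈ {−4, ..., 4}, then test f_x and f at those candidates.
  x = -4: f_y(-4, y) = 10*y - 42; no integer root y with |y| ≤ 4.
  x = -3: f_y(-3, y) = 8*y - 26; no integer root y with |y| ≤ 4.
  x = -2: f_y(-2, y) = 6*y - 14; no integer root y with |y| ≤ 4.
  x = -1: f_y(-1, y) = 4*y - 6; no integer root y with |y| ≤ 4.
  x = 0: f_y(0, y) = 2*y - 2; vanishes at y ∈ {1}. (0, 1): f_x = 0, f = 0 — SINGULAR.
  x = 1: f_y(1, y) = -2; no integer root y with |y| ≤ 4.
  x = 2: f_y(2, y) = -2*y - 6; vanishes at y ∈ {-3}. (2, -3): f_x = 12 ≠ 0.
  x = 3: f_y(3, y) = -4*y - 14; no integer root y with |y| ≤ 4.
  x = 4: f_y(4, y) = -6*y - 26; no integer root y with |y| ≤ 4.
Only singular point on the grid: (0, 1).
Classify: substitute x = 0 + u, y = 1 + v and expand: f = -2*u**2*v - u**2 - u*v**2 + v**2.
No constant or linear terms (consistent with a singular point). Quadratic part: -u**2 + v**2. Cubic part: -2*u**2*v - u*v**2.
The quadratic part v**2 - u**2 = (v − u)(v + u) splits into two distinct linear factors, so there are two distinct tangent lines y − 1 = ±(x − 0) — this is a node (ordinary double point).
Classification: node.


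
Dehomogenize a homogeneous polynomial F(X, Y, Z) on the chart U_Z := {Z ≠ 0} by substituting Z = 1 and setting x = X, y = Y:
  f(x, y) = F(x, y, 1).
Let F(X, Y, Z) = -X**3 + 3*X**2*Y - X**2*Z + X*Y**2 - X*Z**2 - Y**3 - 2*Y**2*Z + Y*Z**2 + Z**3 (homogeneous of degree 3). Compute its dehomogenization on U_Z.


f(x, y) = -x**3 + 3*x**2*y - x**2 + x*y**2 - x - y**3 - 2*y**2 + y + 1

On U_Z we set Z = 1. Each monomial c·X^i·Y^j·Z^k in F becomes c·x^i·y^j·1^k = c·x^i·y^j.
Substituting Z = 1: F(X, Y, 1) = -x**3 + 3*x**2*y - x**2 + x*y**2 - x - y**3 - 2*y**2 + y + 1.
Note: deg(f) ≤ deg(F) = 3; strict inequality happens when F is divisible by Z (lost terms).


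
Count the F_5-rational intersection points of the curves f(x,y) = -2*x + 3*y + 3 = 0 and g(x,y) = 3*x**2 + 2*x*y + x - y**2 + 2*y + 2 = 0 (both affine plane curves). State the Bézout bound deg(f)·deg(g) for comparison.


Common zeros: ∅; count = 0; Bézout bound = 2.

deg(f) = 1, deg(g) = 2, so Bézout bound = 2.
Scan x ∈ F_5. For each x, list the y ∈ F_5 with f(x, y) ≡ 0 and those with g(x, y) ≡ 0 (mod 5); the common zeros in that column are the intersection.
  x = 0: f ≡ 0 at y ∈ {4}; g ≡ 0 at y ∈ ∅; common: ∅.
  x = 1: f ≡ 0 at y ∈ {3}; g ≡ 0 at y ∈ {2}; common: ∅.
  x = 2: f ≡ 0 at y ∈ {2}; g ≡ 0 at y ∈ {3}; common: ∅.
  x = 3: f ≡ 0 at y ∈ {1}; g ≡ 0 at y ∈ ∅; common: ∅.
  x = 4: f ≡ 0 at y ∈ {0}; g ≡ 0 at y ∈ {2, 3}; common: ∅.
Collecting: common zeros = ∅, so the count is 0.
Comparison with the Bézout bound: 0 ≤ 2 = deg(f)·deg(g), as expected for curves with no common component (the affine F_5-count falls short of the bound because intersections may lie at infinity, over extension fields, or carry multiplicity).


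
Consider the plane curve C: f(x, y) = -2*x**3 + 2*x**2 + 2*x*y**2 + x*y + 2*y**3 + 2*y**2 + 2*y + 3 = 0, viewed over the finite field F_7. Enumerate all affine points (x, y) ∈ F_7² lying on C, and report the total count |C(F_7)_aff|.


Affine F_7-points: {(2, 1), (4, 6), (5, 2), (5, 3), (6, 0)}; count = 5.

For each of the 49 pairs (x, y) ∈ F_7², evaluate f(x, y) mod 7. Record the zeros.
  x = 0: [0↦3, 1↦2, 2↦3, 3↦4, 4↦3, 5↦5, 6↦1]  zeros at y ∈ ∅
  x = 1: [0↦3, 1↦5, 2↦6, 3↦4, 4↦4, 5↦4, 6↦2]  zeros at y ∈ ∅
  x = 2: [0↦2, 1↦0, 2↦1, 3↦3, 4↦4, 5↦2, 6↦2]  zeros at y ∈ {1}
  x = 3: [0↦2, 1↦3, 2↦4, 3↦3, 4↦5, 5↦1, 6↦3]  zeros at y ∈ ∅
  x = 4: [0↦5, 1↦2, 2↦3, 3↦6, 4↦2, 5↦3, 6↦0]  zeros at y ∈ {6}
  x = 5: [0↦6, 1↦6, 2↦0, 3↦0, 4↦4, 5↦3, 6↦2]  zeros at y ∈ {2, 3}
  x = 6: [0↦0, 1↦3, 2↦4, 3↦1, 4↦6, 5↦3, 6↦4]  zeros at y ∈ {0}
Collecting zeros: affine points = {(2, 1), (4, 6), (5, 2), (5, 3), (6, 0)}.
Total count |C(F_7)_aff| = 5.


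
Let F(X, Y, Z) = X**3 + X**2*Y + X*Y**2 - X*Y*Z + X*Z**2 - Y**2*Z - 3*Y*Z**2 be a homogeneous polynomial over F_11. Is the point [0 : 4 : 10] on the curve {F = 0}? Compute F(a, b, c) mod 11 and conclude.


F(0,4,10) ≡ 4 (mod 11); P is NOT on the curve.

Evaluate F(0, 4, 10) term-by-term (mod 11).
  X**3 ↦ 1·0·1·1 = 0
  X**2*Y ↦ 1·0·4·1 = 0
  X*Y**2 ↦ 1·0·16·1 = 0
  -X*Y*Z ↦ -1·0·4·10 = 0
  X*Z**2 ↦ 1·0·1·100 = 0
  -Y**2*Z ↦ -1·1·16·10 = -160
  -3*Y*Z**2 ↦ -3·1·4·100 = -1200
Sum: F(0, 4, 10) = (0) + (0) + (0) + (0) + (0) + (-160) + (-1200) = -1360.
Reducing mod 11: -1360 ≡ 4 (mod 11).
Since F(a, b, c) ≡ 4 ≠ 0 (mod 11), P does NOT lie on the curve.


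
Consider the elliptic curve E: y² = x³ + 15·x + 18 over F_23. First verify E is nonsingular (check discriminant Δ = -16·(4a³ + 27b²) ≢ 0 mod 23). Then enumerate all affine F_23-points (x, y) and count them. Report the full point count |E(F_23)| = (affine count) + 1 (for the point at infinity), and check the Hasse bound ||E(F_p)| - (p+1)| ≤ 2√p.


Affine points = {(0, 8), (0, 15), (4, 2), (4, 21), (6, 5), (6, 18), (7, 11), (7, 12), (8, 11), (8, 12), (9, 10), (9, 13), (10, 8), (10, 15), (13, 8), (13, 15), (18, 5), (18, 18), (19, 3), (19, 20), (21, 7), (21, 16), (22, 5), (22, 18)}; affine count = 24; |E(F_23)| = 25.

Discriminant check: Δ ∝ 4a³ + 27b² = 4·15³ + 27·18² = 4·3375 + 27·324 ≡ 7 (mod 23). Nonzero ⇒ E is nonsingular.
For each x ∈ F_23, compute rhs = x³ + 15·x + 18 mod 23, then count y ∈ F_23 with y² ≡ rhs.
  x = 0: rhs = 18, matching y values: 8, 15 (2 points).
  x = 1: rhs = 11, matching y values: none (0 points).
  x = 2: rhs = 10, matching y values: none (0 points).
  x = 3: rhs = 21, matching y values: none (0 points).
  x = 4: rhs = 4, matching y values: 2, 21 (2 points).
  x = 5: rhs = 11, matching y values: none (0 points).
  x = 6: rhs = 2, matching y values: 5, 18 (2 points).
  x = 7: rhs = 6, matching y values: 11, 12 (2 points).
  x = 8: rhs = 6, matching y values: 11, 12 (2 points).
  x = 9: rhs = 8, matching y values: 10, 13 (2 points).
  x = 10: rhs = 18, matching y values: 8, 15 (2 points).
  x = 11: rhs = 19, matching y values: none (0 points).
  x = 12: rhs = 17, matching y values: none (0 points).
  x = 13: rhs = 18, matching y values: 8, 15 (2 points).
  x = 14: rhs = 5, matching y values: none (0 points).
  x = 15: rhs = 7, matching y values: none (0 points).
  x = 16: rhs = 7, matching y values: none (0 points).
  x = 17: rhs = 11, matching y values: none (0 points).
  x = 18: rhs = 2, matching y values: 5, 18 (2 points).
  x = 19: rhs = 9, matching y values: 3, 20 (2 points).
  x = 20: rhs = 15, matching y values: none (0 points).
  x = 21: rhs = 3, matching y values: 7, 16 (2 points).
  x = 22: rhs = 2, matching y values: 5, 18 (2 points).
Total affine count: 24.
Full point count |E(F_23)| = 24 + 1 = 25.
Hasse bound: |25 − (23+1)| = |1| = 1 ≤ 2√23 ≈ 9.5917 ✓.


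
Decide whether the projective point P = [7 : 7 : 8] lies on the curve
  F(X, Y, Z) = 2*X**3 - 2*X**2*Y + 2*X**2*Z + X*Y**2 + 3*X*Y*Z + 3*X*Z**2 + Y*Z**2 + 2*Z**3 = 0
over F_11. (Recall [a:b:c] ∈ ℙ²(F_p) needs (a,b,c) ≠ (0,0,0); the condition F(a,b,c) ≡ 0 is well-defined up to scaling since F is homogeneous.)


F(7,7,8) ≡ 4 (mod 11); P is NOT on the curve.

Evaluate F(7, 7, 8) term-by-term (mod 11).
  2*X**3 ↦ 2·343·1·1 = 686
  -2*X**2*Y ↦ -2·49·7·1 = -686
  2*X**2*Z ↦ 2·49·1·8 = 784
  X*Y**2 ↦ 1·7·49·1 = 343
  3*X*Y*Z ↦ 3·7·7·8 = 1176
  3*X*Z**2 ↦ 3·7·1·64 = 1344
  Y*Z**2 ↦ 1·1·7·64 = 448
  2*Z**3 ↦ 2·1·1·512 = 1024
Sum: F(7, 7, 8) = (686) + (-686) + (784) + (343) + (1176) + (1344) + (448) + (1024) = 5119.
Reducing mod 11: 5119 ≡ 4 (mod 11).
Since F(a, b, c) ≡ 4 ≠ 0 (mod 11), P does NOT lie on the curve.


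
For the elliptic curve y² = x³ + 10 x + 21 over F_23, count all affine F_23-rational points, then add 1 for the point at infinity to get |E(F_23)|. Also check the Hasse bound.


Affine points = {(1, 3), (1, 20), (2, 7), (2, 16), (3, 3), (3, 20), (5, 9), (5, 14), (9, 9), (9, 14), (11, 6), (11, 17), (12, 11), (12, 12), (13, 5), (13, 18), (15, 2), (15, 21), (19, 3), (19, 20), (21, 4), (21, 19)}; affine count = 22; |E(F_23)| = 23.

Discriminant check: Δ ∝ 4a³ + 27b² = 4·10³ + 27·21² = 4·1000 + 27·441 ≡ 14 (mod 23). Nonzero ⇒ E is nonsingular.
For each x ∈ F_23, compute rhs = x³ + 10·x + 21 mod 23, then count y ∈ F_23 with y² ≡ rhs.
  x = 0: rhs = 21, matching y values: none (0 points).
  x = 1: rhs = 9, matching y values: 3, 20 (2 points).
  x = 2: rhs = 3, matching y values: 7, 16 (2 points).
  x = 3: rhs = 9, matching y values: 3, 20 (2 points).
  x = 4: rhs = 10, matching y values: none (0 points).
  x = 5: rhs = 12, matching y values: 9, 14 (2 points).
  x = 6: rhs = 21, matching y values: none (0 points).
  x = 7: rhs = 20, matching y values: none (0 points).
  x = 8: rhs = 15, matching y values: none (0 points).
  x = 9: rhs = 12, matching y values: 9, 14 (2 points).
  x = 10: rhs = 17, matching y values: none (0 points).
  x = 11: rhs = 13, matching y values: 6, 17 (2 points).
  x = 12: rhs = 6, matching y values: 11, 12 (2 points).
  x = 13: rhs = 2, matching y values: 5, 18 (2 points).
  x = 14: rhs = 7, matching y values: none (0 points).
  x = 15: rhs = 4, matching y values: 2, 21 (2 points).
  x = 16: rhs = 22, matching y values: none (0 points).
  x = 17: rhs = 21, matching y values: none (0 points).
  x = 18: rhs = 7, matching y values: none (0 points).
  x = 19: rhs = 9, matching y values: 3, 20 (2 points).
  x = 20: rhs = 10, matching y values: none (0 points).
  x = 21: rhs = 16, matching y values: 4, 19 (2 points).
  x = 22: rhs = 10, matching y values: none (0 points).
Total affine count: 22.
Full point count |E(F_23)| = 22 + 1 = 23.
Hasse bound: |23 − (23+1)| = |-1| = 1 ≤ 2√23 ≈ 9.5917 ✓.
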